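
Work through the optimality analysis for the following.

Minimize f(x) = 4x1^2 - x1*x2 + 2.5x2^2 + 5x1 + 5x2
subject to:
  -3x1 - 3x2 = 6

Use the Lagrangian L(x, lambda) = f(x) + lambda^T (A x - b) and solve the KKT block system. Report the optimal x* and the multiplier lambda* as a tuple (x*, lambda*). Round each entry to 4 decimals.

Form the Lagrangian:
  L(x, lambda) = (1/2) x^T Q x + c^T x + lambda^T (A x - b)
Stationarity (grad_x L = 0): Q x + c + A^T lambda = 0.
Primal feasibility: A x = b.

This gives the KKT block system:
  [ Q   A^T ] [ x     ]   [-c ]
  [ A    0  ] [ lambda ] = [ b ]

Solving the linear system:
  x*      = (-0.8, -1.2)
  lambda* = (-0.0667)
  f(x*)   = -4.8

x* = (-0.8, -1.2), lambda* = (-0.0667)


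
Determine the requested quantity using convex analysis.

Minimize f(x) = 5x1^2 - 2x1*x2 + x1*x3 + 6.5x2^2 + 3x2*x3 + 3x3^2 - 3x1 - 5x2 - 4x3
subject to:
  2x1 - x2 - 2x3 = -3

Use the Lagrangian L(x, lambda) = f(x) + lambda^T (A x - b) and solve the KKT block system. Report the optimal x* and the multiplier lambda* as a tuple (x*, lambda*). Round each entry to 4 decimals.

Form the Lagrangian:
  L(x, lambda) = (1/2) x^T Q x + c^T x + lambda^T (A x - b)
Stationarity (grad_x L = 0): Q x + c + A^T lambda = 0.
Primal feasibility: A x = b.

This gives the KKT block system:
  [ Q   A^T ] [ x     ]   [-c ]
  [ A    0  ] [ lambda ] = [ b ]

Solving the linear system:
  x*      = (-0.1631, 0.2254, 1.2242)
  lambda* = (1.929)
  f(x*)   = 0.1264

x* = (-0.1631, 0.2254, 1.2242), lambda* = (1.929)


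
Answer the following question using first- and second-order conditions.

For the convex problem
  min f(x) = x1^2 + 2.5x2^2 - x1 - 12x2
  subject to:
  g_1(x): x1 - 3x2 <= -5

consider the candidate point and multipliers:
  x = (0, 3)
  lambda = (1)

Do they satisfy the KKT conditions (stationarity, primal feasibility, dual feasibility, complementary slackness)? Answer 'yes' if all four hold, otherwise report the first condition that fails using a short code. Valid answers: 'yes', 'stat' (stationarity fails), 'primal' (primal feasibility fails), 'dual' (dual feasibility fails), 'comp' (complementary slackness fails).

Gradient of f: grad f(x) = Q x + c = (-1, 3)
Constraint values g_i(x) = a_i^T x - b_i:
  g_1((0, 3)) = -4
Stationarity residual: grad f(x) + sum_i lambda_i a_i = (0, 0)
  -> stationarity OK
Primal feasibility (all g_i <= 0): OK
Dual feasibility (all lambda_i >= 0): OK
Complementary slackness (lambda_i * g_i(x) = 0 for all i): FAILS

Verdict: the first failing condition is complementary_slackness -> comp.

comp


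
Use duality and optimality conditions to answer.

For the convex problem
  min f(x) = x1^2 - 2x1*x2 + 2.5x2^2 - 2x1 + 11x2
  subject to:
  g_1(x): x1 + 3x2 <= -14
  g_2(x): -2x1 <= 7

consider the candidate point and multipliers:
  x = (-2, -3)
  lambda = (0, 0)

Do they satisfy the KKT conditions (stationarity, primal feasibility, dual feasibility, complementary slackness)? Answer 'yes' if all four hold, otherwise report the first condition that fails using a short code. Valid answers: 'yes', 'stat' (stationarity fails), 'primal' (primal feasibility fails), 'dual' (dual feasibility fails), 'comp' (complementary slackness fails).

Gradient of f: grad f(x) = Q x + c = (0, 0)
Constraint values g_i(x) = a_i^T x - b_i:
  g_1((-2, -3)) = 3
  g_2((-2, -3)) = -3
Stationarity residual: grad f(x) + sum_i lambda_i a_i = (0, 0)
  -> stationarity OK
Primal feasibility (all g_i <= 0): FAILS
Dual feasibility (all lambda_i >= 0): OK
Complementary slackness (lambda_i * g_i(x) = 0 for all i): OK

Verdict: the first failing condition is primal_feasibility -> primal.

primal


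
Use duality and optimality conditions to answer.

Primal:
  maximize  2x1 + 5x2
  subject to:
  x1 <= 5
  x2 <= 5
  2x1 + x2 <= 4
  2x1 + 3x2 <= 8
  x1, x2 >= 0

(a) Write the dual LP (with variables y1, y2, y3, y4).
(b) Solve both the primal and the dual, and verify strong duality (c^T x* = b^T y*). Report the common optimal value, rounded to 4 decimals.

The standard primal-dual pair for 'max c^T x s.t. A x <= b, x >= 0' is:
  Dual:  min b^T y  s.t.  A^T y >= c,  y >= 0.

So the dual LP is:
  minimize  5y1 + 5y2 + 4y3 + 8y4
  subject to:
    y1 + 2y3 + 2y4 >= 2
    y2 + y3 + 3y4 >= 5
    y1, y2, y3, y4 >= 0

Solving the primal: x* = (0, 2.6667).
  primal value c^T x* = 13.3333.
Solving the dual: y* = (0, 0, 0, 1.6667).
  dual value b^T y* = 13.3333.
Strong duality: c^T x* = b^T y*. Confirmed.

13.3333


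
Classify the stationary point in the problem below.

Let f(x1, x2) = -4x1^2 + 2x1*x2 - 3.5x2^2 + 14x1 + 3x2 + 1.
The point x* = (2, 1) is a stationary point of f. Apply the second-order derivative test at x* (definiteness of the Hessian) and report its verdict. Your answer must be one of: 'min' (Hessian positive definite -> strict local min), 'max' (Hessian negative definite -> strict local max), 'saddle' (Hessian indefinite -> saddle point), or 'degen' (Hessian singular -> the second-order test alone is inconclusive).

Compute the Hessian H = grad^2 f:
  H = [[-8, 2], [2, -7]]
Verify stationarity: grad f(x*) = H x* + g = (0, 0).
Eigenvalues of H: -9.5616, -5.4384.
Both eigenvalues < 0, so H is negative definite -> x* is a strict local max.

max


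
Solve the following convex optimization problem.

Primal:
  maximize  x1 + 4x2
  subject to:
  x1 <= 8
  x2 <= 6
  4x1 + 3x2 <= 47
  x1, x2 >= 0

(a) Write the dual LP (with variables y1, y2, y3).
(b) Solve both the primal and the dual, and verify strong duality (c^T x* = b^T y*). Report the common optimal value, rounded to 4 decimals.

The standard primal-dual pair for 'max c^T x s.t. A x <= b, x >= 0' is:
  Dual:  min b^T y  s.t.  A^T y >= c,  y >= 0.

So the dual LP is:
  minimize  8y1 + 6y2 + 47y3
  subject to:
    y1 + 4y3 >= 1
    y2 + 3y3 >= 4
    y1, y2, y3 >= 0

Solving the primal: x* = (7.25, 6).
  primal value c^T x* = 31.25.
Solving the dual: y* = (0, 3.25, 0.25).
  dual value b^T y* = 31.25.
Strong duality: c^T x* = b^T y*. Confirmed.

31.25


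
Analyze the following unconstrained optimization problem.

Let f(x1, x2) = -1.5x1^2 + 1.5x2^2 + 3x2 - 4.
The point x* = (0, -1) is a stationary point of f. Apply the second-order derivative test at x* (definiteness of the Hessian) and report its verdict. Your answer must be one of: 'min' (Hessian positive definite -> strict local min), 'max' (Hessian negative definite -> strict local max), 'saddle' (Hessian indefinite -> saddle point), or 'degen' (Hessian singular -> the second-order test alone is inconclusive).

Compute the Hessian H = grad^2 f:
  H = [[-3, 0], [0, 3]]
Verify stationarity: grad f(x*) = H x* + g = (0, 0).
Eigenvalues of H: -3, 3.
Eigenvalues have mixed signs, so H is indefinite -> x* is a saddle point.

saddle


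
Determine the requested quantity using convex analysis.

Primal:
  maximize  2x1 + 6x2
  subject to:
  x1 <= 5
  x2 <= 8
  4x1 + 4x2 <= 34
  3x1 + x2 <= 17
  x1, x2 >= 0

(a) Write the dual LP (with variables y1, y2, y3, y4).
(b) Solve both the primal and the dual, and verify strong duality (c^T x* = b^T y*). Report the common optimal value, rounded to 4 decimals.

The standard primal-dual pair for 'max c^T x s.t. A x <= b, x >= 0' is:
  Dual:  min b^T y  s.t.  A^T y >= c,  y >= 0.

So the dual LP is:
  minimize  5y1 + 8y2 + 34y3 + 17y4
  subject to:
    y1 + 4y3 + 3y4 >= 2
    y2 + 4y3 + y4 >= 6
    y1, y2, y3, y4 >= 0

Solving the primal: x* = (0.5, 8).
  primal value c^T x* = 49.
Solving the dual: y* = (0, 4, 0.5, 0).
  dual value b^T y* = 49.
Strong duality: c^T x* = b^T y*. Confirmed.

49


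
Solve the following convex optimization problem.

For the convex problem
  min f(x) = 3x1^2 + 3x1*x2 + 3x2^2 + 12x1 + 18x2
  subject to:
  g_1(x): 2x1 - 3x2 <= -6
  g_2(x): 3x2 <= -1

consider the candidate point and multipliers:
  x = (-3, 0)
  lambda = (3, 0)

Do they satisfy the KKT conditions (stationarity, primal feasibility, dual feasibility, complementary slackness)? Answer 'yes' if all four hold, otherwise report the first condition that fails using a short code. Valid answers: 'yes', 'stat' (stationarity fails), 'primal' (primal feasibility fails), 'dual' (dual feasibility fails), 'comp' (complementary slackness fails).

Gradient of f: grad f(x) = Q x + c = (-6, 9)
Constraint values g_i(x) = a_i^T x - b_i:
  g_1((-3, 0)) = 0
  g_2((-3, 0)) = 1
Stationarity residual: grad f(x) + sum_i lambda_i a_i = (0, 0)
  -> stationarity OK
Primal feasibility (all g_i <= 0): FAILS
Dual feasibility (all lambda_i >= 0): OK
Complementary slackness (lambda_i * g_i(x) = 0 for all i): OK

Verdict: the first failing condition is primal_feasibility -> primal.

primal


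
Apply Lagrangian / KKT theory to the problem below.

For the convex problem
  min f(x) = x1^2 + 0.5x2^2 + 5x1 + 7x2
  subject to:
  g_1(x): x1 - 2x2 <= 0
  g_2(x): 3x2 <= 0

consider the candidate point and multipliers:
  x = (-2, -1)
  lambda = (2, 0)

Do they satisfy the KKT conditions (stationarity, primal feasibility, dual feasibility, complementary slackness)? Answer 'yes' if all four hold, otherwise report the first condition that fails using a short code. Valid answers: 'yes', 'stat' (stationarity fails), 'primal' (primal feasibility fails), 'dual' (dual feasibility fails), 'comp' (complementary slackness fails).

Gradient of f: grad f(x) = Q x + c = (1, 6)
Constraint values g_i(x) = a_i^T x - b_i:
  g_1((-2, -1)) = 0
  g_2((-2, -1)) = -3
Stationarity residual: grad f(x) + sum_i lambda_i a_i = (3, 2)
  -> stationarity FAILS
Primal feasibility (all g_i <= 0): OK
Dual feasibility (all lambda_i >= 0): OK
Complementary slackness (lambda_i * g_i(x) = 0 for all i): OK

Verdict: the first failing condition is stationarity -> stat.

stat


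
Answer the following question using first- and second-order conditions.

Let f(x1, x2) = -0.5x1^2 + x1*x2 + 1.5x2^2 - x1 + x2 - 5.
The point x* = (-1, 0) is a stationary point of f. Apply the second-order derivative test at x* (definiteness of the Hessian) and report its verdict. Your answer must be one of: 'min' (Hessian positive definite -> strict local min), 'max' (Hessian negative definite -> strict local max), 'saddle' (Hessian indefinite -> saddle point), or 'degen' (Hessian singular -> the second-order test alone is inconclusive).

Compute the Hessian H = grad^2 f:
  H = [[-1, 1], [1, 3]]
Verify stationarity: grad f(x*) = H x* + g = (0, 0).
Eigenvalues of H: -1.2361, 3.2361.
Eigenvalues have mixed signs, so H is indefinite -> x* is a saddle point.

saddle


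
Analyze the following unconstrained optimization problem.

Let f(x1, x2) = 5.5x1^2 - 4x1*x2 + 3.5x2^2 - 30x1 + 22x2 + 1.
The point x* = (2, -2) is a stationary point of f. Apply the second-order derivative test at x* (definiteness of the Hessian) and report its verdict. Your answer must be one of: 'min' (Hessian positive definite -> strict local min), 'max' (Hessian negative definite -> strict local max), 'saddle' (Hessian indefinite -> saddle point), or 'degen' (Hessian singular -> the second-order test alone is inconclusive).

Compute the Hessian H = grad^2 f:
  H = [[11, -4], [-4, 7]]
Verify stationarity: grad f(x*) = H x* + g = (0, 0).
Eigenvalues of H: 4.5279, 13.4721.
Both eigenvalues > 0, so H is positive definite -> x* is a strict local min.

min


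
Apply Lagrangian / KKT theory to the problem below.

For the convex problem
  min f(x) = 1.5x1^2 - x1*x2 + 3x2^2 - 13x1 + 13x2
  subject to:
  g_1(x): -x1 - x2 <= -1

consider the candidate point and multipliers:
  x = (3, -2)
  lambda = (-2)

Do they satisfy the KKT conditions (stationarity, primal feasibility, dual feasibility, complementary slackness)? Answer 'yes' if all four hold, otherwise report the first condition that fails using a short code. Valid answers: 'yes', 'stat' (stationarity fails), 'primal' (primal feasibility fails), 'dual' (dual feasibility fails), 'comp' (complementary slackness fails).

Gradient of f: grad f(x) = Q x + c = (-2, -2)
Constraint values g_i(x) = a_i^T x - b_i:
  g_1((3, -2)) = 0
Stationarity residual: grad f(x) + sum_i lambda_i a_i = (0, 0)
  -> stationarity OK
Primal feasibility (all g_i <= 0): OK
Dual feasibility (all lambda_i >= 0): FAILS
Complementary slackness (lambda_i * g_i(x) = 0 for all i): OK

Verdict: the first failing condition is dual_feasibility -> dual.

dual


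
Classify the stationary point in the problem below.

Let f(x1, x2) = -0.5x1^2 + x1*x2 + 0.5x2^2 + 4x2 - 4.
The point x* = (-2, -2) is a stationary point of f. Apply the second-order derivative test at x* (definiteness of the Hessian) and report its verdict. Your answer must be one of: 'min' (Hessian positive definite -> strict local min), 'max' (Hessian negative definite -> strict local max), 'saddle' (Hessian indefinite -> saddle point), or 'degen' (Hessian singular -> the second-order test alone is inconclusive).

Compute the Hessian H = grad^2 f:
  H = [[-1, 1], [1, 1]]
Verify stationarity: grad f(x*) = H x* + g = (0, 0).
Eigenvalues of H: -1.4142, 1.4142.
Eigenvalues have mixed signs, so H is indefinite -> x* is a saddle point.

saddle


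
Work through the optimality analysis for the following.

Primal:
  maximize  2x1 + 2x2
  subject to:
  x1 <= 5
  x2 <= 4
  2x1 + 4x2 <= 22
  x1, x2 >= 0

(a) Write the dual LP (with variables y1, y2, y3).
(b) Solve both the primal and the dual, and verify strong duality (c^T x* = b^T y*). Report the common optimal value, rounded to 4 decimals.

The standard primal-dual pair for 'max c^T x s.t. A x <= b, x >= 0' is:
  Dual:  min b^T y  s.t.  A^T y >= c,  y >= 0.

So the dual LP is:
  minimize  5y1 + 4y2 + 22y3
  subject to:
    y1 + 2y3 >= 2
    y2 + 4y3 >= 2
    y1, y2, y3 >= 0

Solving the primal: x* = (5, 3).
  primal value c^T x* = 16.
Solving the dual: y* = (1, 0, 0.5).
  dual value b^T y* = 16.
Strong duality: c^T x* = b^T y*. Confirmed.

16


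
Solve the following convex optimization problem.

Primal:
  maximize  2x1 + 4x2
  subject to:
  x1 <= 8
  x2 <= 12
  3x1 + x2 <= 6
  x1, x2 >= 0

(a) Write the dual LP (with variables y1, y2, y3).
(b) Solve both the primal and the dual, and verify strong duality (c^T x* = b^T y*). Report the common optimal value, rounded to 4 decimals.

The standard primal-dual pair for 'max c^T x s.t. A x <= b, x >= 0' is:
  Dual:  min b^T y  s.t.  A^T y >= c,  y >= 0.

So the dual LP is:
  minimize  8y1 + 12y2 + 6y3
  subject to:
    y1 + 3y3 >= 2
    y2 + y3 >= 4
    y1, y2, y3 >= 0

Solving the primal: x* = (0, 6).
  primal value c^T x* = 24.
Solving the dual: y* = (0, 0, 4).
  dual value b^T y* = 24.
Strong duality: c^T x* = b^T y*. Confirmed.

24


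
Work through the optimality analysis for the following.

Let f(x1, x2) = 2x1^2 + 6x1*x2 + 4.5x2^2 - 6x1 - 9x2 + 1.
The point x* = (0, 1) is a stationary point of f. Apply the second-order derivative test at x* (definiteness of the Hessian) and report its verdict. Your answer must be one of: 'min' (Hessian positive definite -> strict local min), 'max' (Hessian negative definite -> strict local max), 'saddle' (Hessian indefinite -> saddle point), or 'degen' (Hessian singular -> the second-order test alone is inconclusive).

Compute the Hessian H = grad^2 f:
  H = [[4, 6], [6, 9]]
Verify stationarity: grad f(x*) = H x* + g = (0, 0).
Eigenvalues of H: 0, 13.
H has a zero eigenvalue (singular; positive semidefinite but not definite), so H is neither positive definite, negative definite, nor indefinite. The second-order test alone is inconclusive -> degen.
(Indeed, f is constant along the null direction of H through x*, so x* is not a strict local extremum.)

degen


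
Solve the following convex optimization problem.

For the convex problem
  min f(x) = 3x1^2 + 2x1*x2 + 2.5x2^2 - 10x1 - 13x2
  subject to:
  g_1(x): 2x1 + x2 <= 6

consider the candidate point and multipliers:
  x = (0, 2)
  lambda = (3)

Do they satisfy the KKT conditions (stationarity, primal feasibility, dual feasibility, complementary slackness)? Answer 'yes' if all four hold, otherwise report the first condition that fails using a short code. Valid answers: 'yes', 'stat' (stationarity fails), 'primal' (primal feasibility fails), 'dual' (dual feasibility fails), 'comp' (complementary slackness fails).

Gradient of f: grad f(x) = Q x + c = (-6, -3)
Constraint values g_i(x) = a_i^T x - b_i:
  g_1((0, 2)) = -4
Stationarity residual: grad f(x) + sum_i lambda_i a_i = (0, 0)
  -> stationarity OK
Primal feasibility (all g_i <= 0): OK
Dual feasibility (all lambda_i >= 0): OK
Complementary slackness (lambda_i * g_i(x) = 0 for all i): FAILS

Verdict: the first failing condition is complementary_slackness -> comp.

comp


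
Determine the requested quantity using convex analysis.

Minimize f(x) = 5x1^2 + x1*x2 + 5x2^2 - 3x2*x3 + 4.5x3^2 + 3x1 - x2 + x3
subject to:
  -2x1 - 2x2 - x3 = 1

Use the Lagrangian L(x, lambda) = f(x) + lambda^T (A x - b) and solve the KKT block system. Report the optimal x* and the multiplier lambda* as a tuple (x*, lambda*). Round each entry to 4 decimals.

Form the Lagrangian:
  L(x, lambda) = (1/2) x^T Q x + c^T x + lambda^T (A x - b)
Stationarity (grad_x L = 0): Q x + c + A^T lambda = 0.
Primal feasibility: A x = b.

This gives the KKT block system:
  [ Q   A^T ] [ x     ]   [-c ]
  [ A    0  ] [ lambda ] = [ b ]

Solving the linear system:
  x*      = (-0.4005, -0.0134, -0.1722)
  lambda* = (-0.5092)
  f(x*)   = -0.4255

x* = (-0.4005, -0.0134, -0.1722), lambda* = (-0.5092)


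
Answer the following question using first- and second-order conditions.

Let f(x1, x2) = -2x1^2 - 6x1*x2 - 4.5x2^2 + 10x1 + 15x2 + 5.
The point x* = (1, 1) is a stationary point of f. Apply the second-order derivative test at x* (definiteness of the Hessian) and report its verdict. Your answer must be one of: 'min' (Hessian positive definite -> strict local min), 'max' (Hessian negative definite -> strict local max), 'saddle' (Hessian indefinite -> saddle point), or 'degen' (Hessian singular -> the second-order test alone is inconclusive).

Compute the Hessian H = grad^2 f:
  H = [[-4, -6], [-6, -9]]
Verify stationarity: grad f(x*) = H x* + g = (0, 0).
Eigenvalues of H: -13, 0.
H has a zero eigenvalue (singular; negative semidefinite but not definite), so H is neither positive definite, negative definite, nor indefinite. The second-order test alone is inconclusive -> degen.
(Indeed, f is constant along the null direction of H through x*, so x* is not a strict local extremum.)

degen


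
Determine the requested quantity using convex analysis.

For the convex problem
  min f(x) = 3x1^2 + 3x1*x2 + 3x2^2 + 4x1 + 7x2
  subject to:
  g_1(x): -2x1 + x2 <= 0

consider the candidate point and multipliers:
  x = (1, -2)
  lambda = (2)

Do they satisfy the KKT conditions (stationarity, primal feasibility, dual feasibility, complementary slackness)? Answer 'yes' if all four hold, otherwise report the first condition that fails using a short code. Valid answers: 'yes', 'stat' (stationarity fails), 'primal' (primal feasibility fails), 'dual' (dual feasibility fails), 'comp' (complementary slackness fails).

Gradient of f: grad f(x) = Q x + c = (4, -2)
Constraint values g_i(x) = a_i^T x - b_i:
  g_1((1, -2)) = -4
Stationarity residual: grad f(x) + sum_i lambda_i a_i = (0, 0)
  -> stationarity OK
Primal feasibility (all g_i <= 0): OK
Dual feasibility (all lambda_i >= 0): OK
Complementary slackness (lambda_i * g_i(x) = 0 for all i): FAILS

Verdict: the first failing condition is complementary_slackness -> comp.

comp


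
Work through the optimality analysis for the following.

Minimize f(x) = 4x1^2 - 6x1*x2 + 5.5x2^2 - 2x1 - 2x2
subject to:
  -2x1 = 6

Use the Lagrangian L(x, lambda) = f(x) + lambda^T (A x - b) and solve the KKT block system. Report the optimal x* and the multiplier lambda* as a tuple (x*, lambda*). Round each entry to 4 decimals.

Form the Lagrangian:
  L(x, lambda) = (1/2) x^T Q x + c^T x + lambda^T (A x - b)
Stationarity (grad_x L = 0): Q x + c + A^T lambda = 0.
Primal feasibility: A x = b.

This gives the KKT block system:
  [ Q   A^T ] [ x     ]   [-c ]
  [ A    0  ] [ lambda ] = [ b ]

Solving the linear system:
  x*      = (-3, -1.4545)
  lambda* = (-8.6364)
  f(x*)   = 30.3636

x* = (-3, -1.4545), lambda* = (-8.6364)


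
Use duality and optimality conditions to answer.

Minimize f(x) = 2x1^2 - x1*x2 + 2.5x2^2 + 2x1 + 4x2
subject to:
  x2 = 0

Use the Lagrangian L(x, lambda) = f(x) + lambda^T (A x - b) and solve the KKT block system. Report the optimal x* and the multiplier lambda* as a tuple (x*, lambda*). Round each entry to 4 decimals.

Form the Lagrangian:
  L(x, lambda) = (1/2) x^T Q x + c^T x + lambda^T (A x - b)
Stationarity (grad_x L = 0): Q x + c + A^T lambda = 0.
Primal feasibility: A x = b.

This gives the KKT block system:
  [ Q   A^T ] [ x     ]   [-c ]
  [ A    0  ] [ lambda ] = [ b ]

Solving the linear system:
  x*      = (-0.5, 0)
  lambda* = (-4.5)
  f(x*)   = -0.5

x* = (-0.5, 0), lambda* = (-4.5)


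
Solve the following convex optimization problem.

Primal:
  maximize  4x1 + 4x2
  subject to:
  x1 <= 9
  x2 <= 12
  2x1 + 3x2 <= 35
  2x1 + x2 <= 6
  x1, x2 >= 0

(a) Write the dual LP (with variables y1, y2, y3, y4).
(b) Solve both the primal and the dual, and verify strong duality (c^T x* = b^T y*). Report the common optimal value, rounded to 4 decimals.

The standard primal-dual pair for 'max c^T x s.t. A x <= b, x >= 0' is:
  Dual:  min b^T y  s.t.  A^T y >= c,  y >= 0.

So the dual LP is:
  minimize  9y1 + 12y2 + 35y3 + 6y4
  subject to:
    y1 + 2y3 + 2y4 >= 4
    y2 + 3y3 + y4 >= 4
    y1, y2, y3, y4 >= 0

Solving the primal: x* = (0, 6).
  primal value c^T x* = 24.
Solving the dual: y* = (0, 0, 0, 4).
  dual value b^T y* = 24.
Strong duality: c^T x* = b^T y*. Confirmed.

24


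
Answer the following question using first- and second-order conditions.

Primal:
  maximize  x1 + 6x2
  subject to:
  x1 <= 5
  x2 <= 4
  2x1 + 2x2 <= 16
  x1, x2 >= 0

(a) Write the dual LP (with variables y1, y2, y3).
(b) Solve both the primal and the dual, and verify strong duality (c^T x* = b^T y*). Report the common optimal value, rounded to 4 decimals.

The standard primal-dual pair for 'max c^T x s.t. A x <= b, x >= 0' is:
  Dual:  min b^T y  s.t.  A^T y >= c,  y >= 0.

So the dual LP is:
  minimize  5y1 + 4y2 + 16y3
  subject to:
    y1 + 2y3 >= 1
    y2 + 2y3 >= 6
    y1, y2, y3 >= 0

Solving the primal: x* = (4, 4).
  primal value c^T x* = 28.
Solving the dual: y* = (0, 5, 0.5).
  dual value b^T y* = 28.
Strong duality: c^T x* = b^T y*. Confirmed.

28


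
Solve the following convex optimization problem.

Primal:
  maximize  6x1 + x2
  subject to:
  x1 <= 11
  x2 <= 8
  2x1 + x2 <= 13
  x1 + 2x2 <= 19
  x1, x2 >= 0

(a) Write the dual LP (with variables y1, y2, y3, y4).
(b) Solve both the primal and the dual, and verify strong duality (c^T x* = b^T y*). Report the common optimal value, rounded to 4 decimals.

The standard primal-dual pair for 'max c^T x s.t. A x <= b, x >= 0' is:
  Dual:  min b^T y  s.t.  A^T y >= c,  y >= 0.

So the dual LP is:
  minimize  11y1 + 8y2 + 13y3 + 19y4
  subject to:
    y1 + 2y3 + y4 >= 6
    y2 + y3 + 2y4 >= 1
    y1, y2, y3, y4 >= 0

Solving the primal: x* = (6.5, 0).
  primal value c^T x* = 39.
Solving the dual: y* = (0, 0, 3, 0).
  dual value b^T y* = 39.
Strong duality: c^T x* = b^T y*. Confirmed.

39


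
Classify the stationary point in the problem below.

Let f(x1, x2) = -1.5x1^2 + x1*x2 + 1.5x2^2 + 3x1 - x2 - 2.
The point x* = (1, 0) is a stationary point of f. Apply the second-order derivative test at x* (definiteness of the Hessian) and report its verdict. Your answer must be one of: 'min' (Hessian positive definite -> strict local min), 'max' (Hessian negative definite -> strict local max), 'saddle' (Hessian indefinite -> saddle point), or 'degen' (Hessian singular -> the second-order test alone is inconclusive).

Compute the Hessian H = grad^2 f:
  H = [[-3, 1], [1, 3]]
Verify stationarity: grad f(x*) = H x* + g = (0, 0).
Eigenvalues of H: -3.1623, 3.1623.
Eigenvalues have mixed signs, so H is indefinite -> x* is a saddle point.

saddle


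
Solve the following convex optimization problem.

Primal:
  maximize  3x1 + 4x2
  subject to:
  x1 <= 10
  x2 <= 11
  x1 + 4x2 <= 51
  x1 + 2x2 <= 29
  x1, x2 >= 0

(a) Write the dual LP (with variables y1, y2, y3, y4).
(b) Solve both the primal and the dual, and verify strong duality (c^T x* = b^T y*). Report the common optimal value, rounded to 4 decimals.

The standard primal-dual pair for 'max c^T x s.t. A x <= b, x >= 0' is:
  Dual:  min b^T y  s.t.  A^T y >= c,  y >= 0.

So the dual LP is:
  minimize  10y1 + 11y2 + 51y3 + 29y4
  subject to:
    y1 + y3 + y4 >= 3
    y2 + 4y3 + 2y4 >= 4
    y1, y2, y3, y4 >= 0

Solving the primal: x* = (10, 9.5).
  primal value c^T x* = 68.
Solving the dual: y* = (1, 0, 0, 2).
  dual value b^T y* = 68.
Strong duality: c^T x* = b^T y*. Confirmed.

68


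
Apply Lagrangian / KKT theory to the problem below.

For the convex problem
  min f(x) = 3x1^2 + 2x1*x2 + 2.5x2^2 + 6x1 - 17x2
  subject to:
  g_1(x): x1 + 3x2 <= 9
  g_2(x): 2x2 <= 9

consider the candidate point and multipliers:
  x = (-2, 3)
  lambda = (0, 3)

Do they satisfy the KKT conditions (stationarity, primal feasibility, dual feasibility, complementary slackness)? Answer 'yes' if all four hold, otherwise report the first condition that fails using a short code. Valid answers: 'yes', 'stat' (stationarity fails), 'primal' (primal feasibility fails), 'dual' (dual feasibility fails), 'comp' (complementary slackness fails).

Gradient of f: grad f(x) = Q x + c = (0, -6)
Constraint values g_i(x) = a_i^T x - b_i:
  g_1((-2, 3)) = -2
  g_2((-2, 3)) = -3
Stationarity residual: grad f(x) + sum_i lambda_i a_i = (0, 0)
  -> stationarity OK
Primal feasibility (all g_i <= 0): OK
Dual feasibility (all lambda_i >= 0): OK
Complementary slackness (lambda_i * g_i(x) = 0 for all i): FAILS

Verdict: the first failing condition is complementary_slackness -> comp.

comp


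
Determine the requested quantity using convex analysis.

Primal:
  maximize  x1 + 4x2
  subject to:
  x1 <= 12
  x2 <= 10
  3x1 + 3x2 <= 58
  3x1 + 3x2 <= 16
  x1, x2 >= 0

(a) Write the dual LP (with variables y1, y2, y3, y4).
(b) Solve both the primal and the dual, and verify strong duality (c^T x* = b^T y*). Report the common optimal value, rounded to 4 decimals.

The standard primal-dual pair for 'max c^T x s.t. A x <= b, x >= 0' is:
  Dual:  min b^T y  s.t.  A^T y >= c,  y >= 0.

So the dual LP is:
  minimize  12y1 + 10y2 + 58y3 + 16y4
  subject to:
    y1 + 3y3 + 3y4 >= 1
    y2 + 3y3 + 3y4 >= 4
    y1, y2, y3, y4 >= 0

Solving the primal: x* = (0, 5.3333).
  primal value c^T x* = 21.3333.
Solving the dual: y* = (0, 0, 0, 1.3333).
  dual value b^T y* = 21.3333.
Strong duality: c^T x* = b^T y*. Confirmed.

21.3333


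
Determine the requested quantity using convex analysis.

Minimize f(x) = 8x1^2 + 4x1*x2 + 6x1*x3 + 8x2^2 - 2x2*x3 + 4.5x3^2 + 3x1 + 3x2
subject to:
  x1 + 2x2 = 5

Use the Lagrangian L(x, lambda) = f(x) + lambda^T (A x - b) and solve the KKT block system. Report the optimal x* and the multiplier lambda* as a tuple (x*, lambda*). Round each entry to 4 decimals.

Form the Lagrangian:
  L(x, lambda) = (1/2) x^T Q x + c^T x + lambda^T (A x - b)
Stationarity (grad_x L = 0): Q x + c + A^T lambda = 0.
Primal feasibility: A x = b.

This gives the KKT block system:
  [ Q   A^T ] [ x     ]   [-c ]
  [ A    0  ] [ lambda ] = [ b ]

Solving the linear system:
  x*      = (0.4368, 2.2816, 0.2158)
  lambda* = (-20.4105)
  f(x*)   = 55.1039

x* = (0.4368, 2.2816, 0.2158), lambda* = (-20.4105)


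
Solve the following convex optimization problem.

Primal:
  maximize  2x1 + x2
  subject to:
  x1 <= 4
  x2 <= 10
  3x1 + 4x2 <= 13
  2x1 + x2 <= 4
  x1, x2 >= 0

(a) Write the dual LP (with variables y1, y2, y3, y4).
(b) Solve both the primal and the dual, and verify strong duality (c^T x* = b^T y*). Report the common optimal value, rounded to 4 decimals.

The standard primal-dual pair for 'max c^T x s.t. A x <= b, x >= 0' is:
  Dual:  min b^T y  s.t.  A^T y >= c,  y >= 0.

So the dual LP is:
  minimize  4y1 + 10y2 + 13y3 + 4y4
  subject to:
    y1 + 3y3 + 2y4 >= 2
    y2 + 4y3 + y4 >= 1
    y1, y2, y3, y4 >= 0

Solving the primal: x* = (0.6, 2.8).
  primal value c^T x* = 4.
Solving the dual: y* = (0, 0, 0, 1).
  dual value b^T y* = 4.
Strong duality: c^T x* = b^T y*. Confirmed.

4


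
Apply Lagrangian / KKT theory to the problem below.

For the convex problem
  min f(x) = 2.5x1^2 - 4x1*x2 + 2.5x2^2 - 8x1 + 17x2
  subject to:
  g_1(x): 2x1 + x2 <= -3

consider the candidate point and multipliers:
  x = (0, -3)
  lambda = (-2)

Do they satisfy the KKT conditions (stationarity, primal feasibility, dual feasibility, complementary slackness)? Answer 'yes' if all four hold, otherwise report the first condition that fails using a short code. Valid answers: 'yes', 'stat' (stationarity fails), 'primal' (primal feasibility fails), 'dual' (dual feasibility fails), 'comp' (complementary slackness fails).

Gradient of f: grad f(x) = Q x + c = (4, 2)
Constraint values g_i(x) = a_i^T x - b_i:
  g_1((0, -3)) = 0
Stationarity residual: grad f(x) + sum_i lambda_i a_i = (0, 0)
  -> stationarity OK
Primal feasibility (all g_i <= 0): OK
Dual feasibility (all lambda_i >= 0): FAILS
Complementary slackness (lambda_i * g_i(x) = 0 for all i): OK

Verdict: the first failing condition is dual_feasibility -> dual.

dual


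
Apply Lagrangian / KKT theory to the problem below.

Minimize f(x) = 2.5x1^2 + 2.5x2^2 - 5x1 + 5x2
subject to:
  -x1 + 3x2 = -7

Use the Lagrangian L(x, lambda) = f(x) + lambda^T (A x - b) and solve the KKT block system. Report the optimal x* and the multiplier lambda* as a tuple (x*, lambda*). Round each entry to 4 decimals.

Form the Lagrangian:
  L(x, lambda) = (1/2) x^T Q x + c^T x + lambda^T (A x - b)
Stationarity (grad_x L = 0): Q x + c + A^T lambda = 0.
Primal feasibility: A x = b.

This gives the KKT block system:
  [ Q   A^T ] [ x     ]   [-c ]
  [ A    0  ] [ lambda ] = [ b ]

Solving the linear system:
  x*      = (1.3, -1.9)
  lambda* = (1.5)
  f(x*)   = -2.75

x* = (1.3, -1.9), lambda* = (1.5)


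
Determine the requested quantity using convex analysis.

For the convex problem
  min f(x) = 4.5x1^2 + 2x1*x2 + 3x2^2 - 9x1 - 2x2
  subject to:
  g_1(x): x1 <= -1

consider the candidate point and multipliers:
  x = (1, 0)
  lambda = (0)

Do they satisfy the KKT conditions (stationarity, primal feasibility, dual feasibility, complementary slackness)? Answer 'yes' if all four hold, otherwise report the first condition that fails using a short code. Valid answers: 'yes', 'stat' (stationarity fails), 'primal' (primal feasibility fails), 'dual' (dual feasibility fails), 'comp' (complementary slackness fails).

Gradient of f: grad f(x) = Q x + c = (0, 0)
Constraint values g_i(x) = a_i^T x - b_i:
  g_1((1, 0)) = 2
Stationarity residual: grad f(x) + sum_i lambda_i a_i = (0, 0)
  -> stationarity OK
Primal feasibility (all g_i <= 0): FAILS
Dual feasibility (all lambda_i >= 0): OK
Complementary slackness (lambda_i * g_i(x) = 0 for all i): OK

Verdict: the first failing condition is primal_feasibility -> primal.

primal


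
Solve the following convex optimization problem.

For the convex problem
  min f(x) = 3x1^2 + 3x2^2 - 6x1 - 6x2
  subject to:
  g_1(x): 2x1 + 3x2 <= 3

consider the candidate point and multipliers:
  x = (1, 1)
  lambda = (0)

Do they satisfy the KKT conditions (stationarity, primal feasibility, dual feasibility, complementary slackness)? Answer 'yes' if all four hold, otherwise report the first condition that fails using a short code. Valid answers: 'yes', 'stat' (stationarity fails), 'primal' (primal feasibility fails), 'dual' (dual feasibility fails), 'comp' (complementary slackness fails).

Gradient of f: grad f(x) = Q x + c = (0, 0)
Constraint values g_i(x) = a_i^T x - b_i:
  g_1((1, 1)) = 2
Stationarity residual: grad f(x) + sum_i lambda_i a_i = (0, 0)
  -> stationarity OK
Primal feasibility (all g_i <= 0): FAILS
Dual feasibility (all lambda_i >= 0): OK
Complementary slackness (lambda_i * g_i(x) = 0 for all i): OK

Verdict: the first failing condition is primal_feasibility -> primal.

primal


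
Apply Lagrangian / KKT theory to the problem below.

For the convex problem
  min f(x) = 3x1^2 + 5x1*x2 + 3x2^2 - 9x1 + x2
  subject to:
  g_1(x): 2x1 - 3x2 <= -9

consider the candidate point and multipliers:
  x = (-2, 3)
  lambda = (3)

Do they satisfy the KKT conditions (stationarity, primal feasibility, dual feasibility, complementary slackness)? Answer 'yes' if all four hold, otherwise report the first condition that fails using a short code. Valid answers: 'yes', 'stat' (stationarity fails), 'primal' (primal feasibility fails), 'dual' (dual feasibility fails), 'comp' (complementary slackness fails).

Gradient of f: grad f(x) = Q x + c = (-6, 9)
Constraint values g_i(x) = a_i^T x - b_i:
  g_1((-2, 3)) = -4
Stationarity residual: grad f(x) + sum_i lambda_i a_i = (0, 0)
  -> stationarity OK
Primal feasibility (all g_i <= 0): OK
Dual feasibility (all lambda_i >= 0): OK
Complementary slackness (lambda_i * g_i(x) = 0 for all i): FAILS

Verdict: the first failing condition is complementary_slackness -> comp.

comp


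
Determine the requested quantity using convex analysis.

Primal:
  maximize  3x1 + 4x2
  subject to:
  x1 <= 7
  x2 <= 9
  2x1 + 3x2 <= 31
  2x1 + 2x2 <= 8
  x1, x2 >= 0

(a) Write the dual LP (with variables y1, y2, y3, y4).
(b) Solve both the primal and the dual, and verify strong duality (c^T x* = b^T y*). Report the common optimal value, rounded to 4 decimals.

The standard primal-dual pair for 'max c^T x s.t. A x <= b, x >= 0' is:
  Dual:  min b^T y  s.t.  A^T y >= c,  y >= 0.

So the dual LP is:
  minimize  7y1 + 9y2 + 31y3 + 8y4
  subject to:
    y1 + 2y3 + 2y4 >= 3
    y2 + 3y3 + 2y4 >= 4
    y1, y2, y3, y4 >= 0

Solving the primal: x* = (0, 4).
  primal value c^T x* = 16.
Solving the dual: y* = (0, 0, 0, 2).
  dual value b^T y* = 16.
Strong duality: c^T x* = b^T y*. Confirmed.

16


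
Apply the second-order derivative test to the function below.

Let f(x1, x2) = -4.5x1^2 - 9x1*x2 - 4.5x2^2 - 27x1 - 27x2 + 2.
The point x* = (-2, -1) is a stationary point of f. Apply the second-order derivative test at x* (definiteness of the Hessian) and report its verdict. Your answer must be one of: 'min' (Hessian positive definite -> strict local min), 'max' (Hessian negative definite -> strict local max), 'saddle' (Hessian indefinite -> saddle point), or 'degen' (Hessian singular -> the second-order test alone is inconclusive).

Compute the Hessian H = grad^2 f:
  H = [[-9, -9], [-9, -9]]
Verify stationarity: grad f(x*) = H x* + g = (0, 0).
Eigenvalues of H: -18, 0.
H has a zero eigenvalue (singular; negative semidefinite but not definite), so H is neither positive definite, negative definite, nor indefinite. The second-order test alone is inconclusive -> degen.
(Indeed, f is constant along the null direction of H through x*, so x* is not a strict local extremum.)

degen


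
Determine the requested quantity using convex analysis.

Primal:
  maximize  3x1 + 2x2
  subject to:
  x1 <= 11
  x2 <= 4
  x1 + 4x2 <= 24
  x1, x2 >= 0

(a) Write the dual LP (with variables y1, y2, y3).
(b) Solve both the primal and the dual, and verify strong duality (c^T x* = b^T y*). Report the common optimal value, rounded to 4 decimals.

The standard primal-dual pair for 'max c^T x s.t. A x <= b, x >= 0' is:
  Dual:  min b^T y  s.t.  A^T y >= c,  y >= 0.

So the dual LP is:
  minimize  11y1 + 4y2 + 24y3
  subject to:
    y1 + y3 >= 3
    y2 + 4y3 >= 2
    y1, y2, y3 >= 0

Solving the primal: x* = (11, 3.25).
  primal value c^T x* = 39.5.
Solving the dual: y* = (2.5, 0, 0.5).
  dual value b^T y* = 39.5.
Strong duality: c^T x* = b^T y*. Confirmed.

39.5


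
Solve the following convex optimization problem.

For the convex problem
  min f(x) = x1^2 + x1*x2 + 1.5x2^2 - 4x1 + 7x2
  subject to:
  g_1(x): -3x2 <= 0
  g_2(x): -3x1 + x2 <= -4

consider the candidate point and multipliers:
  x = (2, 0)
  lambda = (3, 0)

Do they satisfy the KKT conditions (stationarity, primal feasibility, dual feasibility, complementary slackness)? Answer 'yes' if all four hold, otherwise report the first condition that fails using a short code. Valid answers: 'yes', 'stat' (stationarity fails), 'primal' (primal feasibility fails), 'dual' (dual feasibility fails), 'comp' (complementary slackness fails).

Gradient of f: grad f(x) = Q x + c = (0, 9)
Constraint values g_i(x) = a_i^T x - b_i:
  g_1((2, 0)) = 0
  g_2((2, 0)) = -2
Stationarity residual: grad f(x) + sum_i lambda_i a_i = (0, 0)
  -> stationarity OK
Primal feasibility (all g_i <= 0): OK
Dual feasibility (all lambda_i >= 0): OK
Complementary slackness (lambda_i * g_i(x) = 0 for all i): OK

Verdict: yes, KKT holds.

yes


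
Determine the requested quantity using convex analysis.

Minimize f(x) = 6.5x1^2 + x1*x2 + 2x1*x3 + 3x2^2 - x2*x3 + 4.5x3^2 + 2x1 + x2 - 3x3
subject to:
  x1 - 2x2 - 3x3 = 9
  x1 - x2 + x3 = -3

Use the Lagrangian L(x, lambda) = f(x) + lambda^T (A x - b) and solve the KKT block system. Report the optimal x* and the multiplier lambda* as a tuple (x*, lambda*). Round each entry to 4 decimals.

Form the Lagrangian:
  L(x, lambda) = (1/2) x^T Q x + c^T x + lambda^T (A x - b)
Stationarity (grad_x L = 0): Q x + c + A^T lambda = 0.
Primal feasibility: A x = b.

This gives the KKT block system:
  [ Q   A^T ] [ x     ]   [-c ]
  [ A    0  ] [ lambda ] = [ b ]

Solving the linear system:
  x*      = (-0.2838, -0.2271, -2.9432)
  lambda* = (-5.5066, 13.31)
  f(x*)   = 48.762

x* = (-0.2838, -0.2271, -2.9432), lambda* = (-5.5066, 13.31)


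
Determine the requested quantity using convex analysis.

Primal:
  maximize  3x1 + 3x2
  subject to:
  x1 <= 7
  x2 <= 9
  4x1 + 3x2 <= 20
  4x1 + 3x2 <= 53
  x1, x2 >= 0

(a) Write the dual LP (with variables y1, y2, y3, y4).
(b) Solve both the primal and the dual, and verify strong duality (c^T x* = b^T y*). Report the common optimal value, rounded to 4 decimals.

The standard primal-dual pair for 'max c^T x s.t. A x <= b, x >= 0' is:
  Dual:  min b^T y  s.t.  A^T y >= c,  y >= 0.

So the dual LP is:
  minimize  7y1 + 9y2 + 20y3 + 53y4
  subject to:
    y1 + 4y3 + 4y4 >= 3
    y2 + 3y3 + 3y4 >= 3
    y1, y2, y3, y4 >= 0

Solving the primal: x* = (0, 6.6667).
  primal value c^T x* = 20.
Solving the dual: y* = (0, 0, 1, 0).
  dual value b^T y* = 20.
Strong duality: c^T x* = b^T y*. Confirmed.

20


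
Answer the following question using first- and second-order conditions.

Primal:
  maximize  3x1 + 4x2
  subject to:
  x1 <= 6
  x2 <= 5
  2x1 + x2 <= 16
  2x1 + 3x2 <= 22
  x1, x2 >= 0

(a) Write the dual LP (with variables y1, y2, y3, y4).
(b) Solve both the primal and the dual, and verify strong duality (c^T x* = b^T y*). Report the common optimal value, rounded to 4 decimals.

The standard primal-dual pair for 'max c^T x s.t. A x <= b, x >= 0' is:
  Dual:  min b^T y  s.t.  A^T y >= c,  y >= 0.

So the dual LP is:
  minimize  6y1 + 5y2 + 16y3 + 22y4
  subject to:
    y1 + 2y3 + 2y4 >= 3
    y2 + y3 + 3y4 >= 4
    y1, y2, y3, y4 >= 0

Solving the primal: x* = (6, 3.3333).
  primal value c^T x* = 31.3333.
Solving the dual: y* = (0.3333, 0, 0, 1.3333).
  dual value b^T y* = 31.3333.
Strong duality: c^T x* = b^T y*. Confirmed.

31.3333


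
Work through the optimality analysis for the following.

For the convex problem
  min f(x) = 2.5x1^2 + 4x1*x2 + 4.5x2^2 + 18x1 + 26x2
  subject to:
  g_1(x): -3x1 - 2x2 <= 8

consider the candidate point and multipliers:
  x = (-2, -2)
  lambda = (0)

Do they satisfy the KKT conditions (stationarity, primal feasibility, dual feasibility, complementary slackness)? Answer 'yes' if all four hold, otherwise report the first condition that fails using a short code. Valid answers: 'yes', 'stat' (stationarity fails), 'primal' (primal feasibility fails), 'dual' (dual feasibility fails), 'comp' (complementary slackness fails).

Gradient of f: grad f(x) = Q x + c = (0, 0)
Constraint values g_i(x) = a_i^T x - b_i:
  g_1((-2, -2)) = 2
Stationarity residual: grad f(x) + sum_i lambda_i a_i = (0, 0)
  -> stationarity OK
Primal feasibility (all g_i <= 0): FAILS
Dual feasibility (all lambda_i >= 0): OK
Complementary slackness (lambda_i * g_i(x) = 0 for all i): OK

Verdict: the first failing condition is primal_feasibility -> primal.

primal


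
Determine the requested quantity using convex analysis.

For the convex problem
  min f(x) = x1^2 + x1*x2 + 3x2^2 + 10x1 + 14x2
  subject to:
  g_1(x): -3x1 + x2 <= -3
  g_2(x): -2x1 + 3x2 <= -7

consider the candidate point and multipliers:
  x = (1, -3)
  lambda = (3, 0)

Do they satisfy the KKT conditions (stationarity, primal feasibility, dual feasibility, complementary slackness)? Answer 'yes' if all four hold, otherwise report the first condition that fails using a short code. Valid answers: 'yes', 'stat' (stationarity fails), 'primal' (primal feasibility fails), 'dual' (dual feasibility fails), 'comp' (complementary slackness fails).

Gradient of f: grad f(x) = Q x + c = (9, -3)
Constraint values g_i(x) = a_i^T x - b_i:
  g_1((1, -3)) = -3
  g_2((1, -3)) = -4
Stationarity residual: grad f(x) + sum_i lambda_i a_i = (0, 0)
  -> stationarity OK
Primal feasibility (all g_i <= 0): OK
Dual feasibility (all lambda_i >= 0): OK
Complementary slackness (lambda_i * g_i(x) = 0 for all i): FAILS

Verdict: the first failing condition is complementary_slackness -> comp.

comp
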